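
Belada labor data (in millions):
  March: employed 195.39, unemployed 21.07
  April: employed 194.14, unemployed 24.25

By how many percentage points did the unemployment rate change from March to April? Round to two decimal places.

March: labor force = 195.39 + 21.07 = 216.46; u = 21.07/216.46 = 9.73%.
April: labor force = 194.14 + 24.25 = 218.39; u = 24.25/218.39 = 11.10%.
Change = 11.10% − 9.73% = +1.37 pp.

The unemployment rate changed by +1.37 percentage points.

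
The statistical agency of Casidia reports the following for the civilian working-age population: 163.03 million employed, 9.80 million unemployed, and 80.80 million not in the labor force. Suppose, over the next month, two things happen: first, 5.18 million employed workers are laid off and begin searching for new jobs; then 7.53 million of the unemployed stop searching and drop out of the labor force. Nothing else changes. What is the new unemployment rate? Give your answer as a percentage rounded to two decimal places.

New unemployment rate ≈ 4.51%.

Initially, labor force = 163.03 + 9.80 = 172.83 million, so u = 9.80/172.83 = 5.67%.
After the first change, employed falls and unemployed rises by 5.18; labor force unchanged → E = 157.85, U = 14.98, labor force = 172.83 million.
After the second change, unemployed and labor force both fall by 7.53 → E = 157.85, U = 7.45, labor force = 165.30 million.
New unemployment rate = 7.45 / 165.30 = 4.51%.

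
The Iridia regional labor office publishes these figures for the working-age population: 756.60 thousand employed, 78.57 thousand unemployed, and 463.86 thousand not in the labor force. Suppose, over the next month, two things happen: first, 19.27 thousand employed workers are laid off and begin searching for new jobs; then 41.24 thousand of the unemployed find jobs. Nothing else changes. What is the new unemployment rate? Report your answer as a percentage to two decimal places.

Initially, labor force = 756.60 + 78.57 = 835.17 thousand, so u = 78.57/835.17 = 9.41%.
After the first change, employed falls and unemployed rises by 19.27; labor force unchanged → E = 737.33, U = 97.84, labor force = 835.17 thousand.
After the second change, unemployed falls and employed rises by 41.24; labor force unchanged → E = 778.57, U = 56.60, labor force = 835.17 thousand.
New unemployment rate = 56.60 / 835.17 = 6.78%.

New unemployment rate ≈ 6.78%.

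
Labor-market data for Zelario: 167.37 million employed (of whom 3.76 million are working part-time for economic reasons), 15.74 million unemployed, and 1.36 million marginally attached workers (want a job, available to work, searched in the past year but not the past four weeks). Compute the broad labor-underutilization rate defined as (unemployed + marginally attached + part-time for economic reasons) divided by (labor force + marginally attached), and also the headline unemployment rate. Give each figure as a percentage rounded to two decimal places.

Broad underutilization rate ≈ 11.31%; headline unemployment rate ≈ 8.60%.

Labor force = 167.37 + 15.74 = 183.11 million.
Numerator = 15.74 + 1.36 + 3.76 = 20.86 million.
Denominator = 183.11 + 1.36 = 184.47 million.
Broad rate = 20.86 / 184.47 = 11.31%.
Headline unemployment rate = 15.74 / 183.11 = 8.60%.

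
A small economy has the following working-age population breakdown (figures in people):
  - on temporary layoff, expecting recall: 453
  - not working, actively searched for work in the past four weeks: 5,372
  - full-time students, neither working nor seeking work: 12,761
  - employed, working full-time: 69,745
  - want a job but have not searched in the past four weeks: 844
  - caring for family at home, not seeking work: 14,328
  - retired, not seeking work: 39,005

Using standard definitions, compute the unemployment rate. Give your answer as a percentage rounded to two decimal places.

Employed = 69,745.
Unemployed = 453 + 5,372 = 5,825 (jobless and actively searching, or on temporary layoff).
Labor force = 69,745 + 5,825 = 75,570.
Unemployment rate = 5,825 / 75,570 = 7.71%.

Unemployment rate ≈ 7.71%.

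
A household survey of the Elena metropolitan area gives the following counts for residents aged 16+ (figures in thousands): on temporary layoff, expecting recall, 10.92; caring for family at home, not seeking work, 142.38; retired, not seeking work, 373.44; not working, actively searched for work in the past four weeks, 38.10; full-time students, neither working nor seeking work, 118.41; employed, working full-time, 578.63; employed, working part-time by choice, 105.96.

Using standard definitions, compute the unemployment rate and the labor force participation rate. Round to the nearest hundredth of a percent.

Employed = 578.63 + 105.96 = 684.59 thousand.
Unemployed = 10.92 + 38.10 = 49.02 thousand (jobless and actively searching, or on temporary layoff).
Labor force = 684.59 + 49.02 = 733.61 thousand.
Not in labor force = 142.38 + 373.44 + 118.41 = 634.23 thousand (those not working and not actively searching are outside the labor force).
Civilian working-age population = 733.61 + 634.23 = 1,367.84 thousand.
Unemployment rate = 49.02 / 733.61 = 6.68%.
Labor force participation rate = 733.61 / 1,367.84 = 53.63%.

Unemployment rate ≈ 6.68%; labor force participation rate ≈ 53.63%.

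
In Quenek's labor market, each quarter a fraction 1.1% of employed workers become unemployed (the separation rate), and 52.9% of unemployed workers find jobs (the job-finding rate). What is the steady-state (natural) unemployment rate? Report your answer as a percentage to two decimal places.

At steady state the flows balance: s·E = f·U, so U/(E+U) = s/(s+f).
u* = 1.1 / (1.1 + 52.9) = 1.1 / 54.00 = 2.04%.

Steady-state unemployment rate ≈ 2.04%.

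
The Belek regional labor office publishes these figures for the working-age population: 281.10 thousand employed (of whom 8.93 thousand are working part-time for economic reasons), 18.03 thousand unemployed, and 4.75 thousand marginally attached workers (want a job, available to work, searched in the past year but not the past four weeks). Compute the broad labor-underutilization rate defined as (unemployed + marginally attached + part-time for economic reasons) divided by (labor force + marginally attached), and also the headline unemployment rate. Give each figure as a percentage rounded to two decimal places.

Broad underutilization rate ≈ 10.44%; headline unemployment rate ≈ 6.03%.

Labor force = 281.10 + 18.03 = 299.13 thousand.
Numerator = 18.03 + 4.75 + 8.93 = 31.71 thousand.
Denominator = 299.13 + 4.75 = 303.88 thousand.
Broad rate = 31.71 / 303.88 = 10.44%.
Headline unemployment rate = 18.03 / 299.13 = 6.03%.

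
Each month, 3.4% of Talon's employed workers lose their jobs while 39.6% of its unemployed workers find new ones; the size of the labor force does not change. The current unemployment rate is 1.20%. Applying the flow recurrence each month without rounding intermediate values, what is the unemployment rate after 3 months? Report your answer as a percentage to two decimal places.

Unemployment rate after three months ≈ 6.66%.

With a fixed labor force, u_{t+1} = u_t + s·(1−u_t) − f·u_t = u_t·(1−s−f) + s.
Here 1−s−f = 0.570 and s = 0.034.
u_1 = 0.012000 × 0.570 + 0.034 = 0.040840.
u_2 = 0.040840 × 0.570 + 0.034 = 0.057279.
u_3 = 0.057279 × 0.570 + 0.034 = 0.066649.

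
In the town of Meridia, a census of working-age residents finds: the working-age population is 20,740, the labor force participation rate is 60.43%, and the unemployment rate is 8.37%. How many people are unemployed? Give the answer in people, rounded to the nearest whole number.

Labor force = 0.6043 × 20,740 = 12,533.
Unemployed = 0.0837 × 12,533 ≈ 1,049.

About 1,049 are unemployed.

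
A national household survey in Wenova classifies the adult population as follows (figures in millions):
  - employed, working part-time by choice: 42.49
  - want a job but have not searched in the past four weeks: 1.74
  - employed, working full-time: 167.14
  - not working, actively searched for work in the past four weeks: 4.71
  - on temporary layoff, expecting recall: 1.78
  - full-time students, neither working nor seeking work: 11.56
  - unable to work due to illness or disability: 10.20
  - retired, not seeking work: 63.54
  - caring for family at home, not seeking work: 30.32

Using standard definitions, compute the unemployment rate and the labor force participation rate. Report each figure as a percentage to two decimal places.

Unemployment rate ≈ 3.00%; labor force participation rate ≈ 64.81%.

Employed = 42.49 + 167.14 = 209.63 million.
Unemployed = 4.71 + 1.78 = 6.49 million (jobless and actively searching, or on temporary layoff).
Labor force = 209.63 + 6.49 = 216.12 million.
Not in labor force = 1.74 + 11.56 + 10.20 + 63.54 + 30.32 = 117.36 million (those not working and not actively searching are outside the labor force — including those who want a job but have given up searching).
Civilian working-age population = 216.12 + 117.36 = 333.48 million.
Unemployment rate = 6.49 / 216.12 = 3.00%.
Labor force participation rate = 216.12 / 333.48 = 64.81%.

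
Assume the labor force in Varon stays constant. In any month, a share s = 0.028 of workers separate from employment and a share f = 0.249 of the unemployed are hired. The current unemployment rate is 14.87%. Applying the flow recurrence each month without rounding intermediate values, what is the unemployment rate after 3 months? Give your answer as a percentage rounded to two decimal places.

Unemployment rate after three months ≈ 11.91%.

With a fixed labor force, u_{t+1} = u_t + s·(1−u_t) − f·u_t = u_t·(1−s−f) + s.
Here 1−s−f = 0.723 and s = 0.028.
u_1 = 0.148700 × 0.723 + 0.028 = 0.135510.
u_2 = 0.135510 × 0.723 + 0.028 = 0.125974.
u_3 = 0.125974 × 0.723 + 0.028 = 0.119079.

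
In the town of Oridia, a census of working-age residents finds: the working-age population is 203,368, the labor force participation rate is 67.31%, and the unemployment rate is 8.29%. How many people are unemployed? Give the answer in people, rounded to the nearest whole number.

Labor force = 0.6731 × 203,368 = 136,887.
Unemployed = 0.0829 × 136,887 ≈ 11,348.

About 11,348 are unemployed.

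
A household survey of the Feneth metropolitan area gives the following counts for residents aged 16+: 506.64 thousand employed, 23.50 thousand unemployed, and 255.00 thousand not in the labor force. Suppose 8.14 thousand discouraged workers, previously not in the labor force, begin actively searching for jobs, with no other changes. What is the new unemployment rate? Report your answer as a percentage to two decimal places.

New unemployment rate ≈ 5.88%.

Initially, labor force = 506.64 + 23.50 = 530.14 thousand, so u = 23.50/530.14 = 4.43%.
After the change, unemployed and labor force both rise by 8.14 → E = 506.64, U = 31.64, labor force = 538.28 thousand.
New unemployment rate = 31.64 / 538.28 = 5.88%.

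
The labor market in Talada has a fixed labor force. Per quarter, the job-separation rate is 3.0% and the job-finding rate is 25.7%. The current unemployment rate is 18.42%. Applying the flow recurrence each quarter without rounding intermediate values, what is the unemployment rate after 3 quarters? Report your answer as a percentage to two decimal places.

With a fixed labor force, u_{t+1} = u_t + s·(1−u_t) − f·u_t = u_t·(1−s−f) + s.
Here 1−s−f = 0.713 and s = 0.030.
u_1 = 0.184200 × 0.713 + 0.030 = 0.161335.
u_2 = 0.161335 × 0.713 + 0.030 = 0.145032.
u_3 = 0.145032 × 0.713 + 0.030 = 0.133408.

Unemployment rate after three quarters ≈ 13.34%.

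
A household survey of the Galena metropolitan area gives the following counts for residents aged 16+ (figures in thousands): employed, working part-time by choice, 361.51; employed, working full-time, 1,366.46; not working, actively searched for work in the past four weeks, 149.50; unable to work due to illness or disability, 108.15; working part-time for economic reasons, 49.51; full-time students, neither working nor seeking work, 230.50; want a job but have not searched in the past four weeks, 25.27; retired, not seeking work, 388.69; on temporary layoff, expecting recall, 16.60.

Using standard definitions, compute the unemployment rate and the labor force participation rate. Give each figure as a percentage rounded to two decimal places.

Employed = 361.51 + 1,366.46 + 49.51 = 1,777.48 thousand (anyone who worked, including part-time for economic reasons, counts as employed).
Unemployed = 149.50 + 16.60 = 166.10 thousand (jobless and actively searching, or on temporary layoff).
Labor force = 1,777.48 + 166.10 = 1,943.58 thousand.
Not in labor force = 108.15 + 230.50 + 25.27 + 388.69 = 752.61 thousand (those not working and not actively searching are outside the labor force — including those who want a job but have given up searching).
Civilian working-age population = 1,943.58 + 752.61 = 2,696.19 thousand.
Unemployment rate = 166.10 / 1,943.58 = 8.55%.
Labor force participation rate = 1,943.58 / 2,696.19 = 72.09%.

Unemployment rate ≈ 8.55%; labor force participation rate ≈ 72.09%.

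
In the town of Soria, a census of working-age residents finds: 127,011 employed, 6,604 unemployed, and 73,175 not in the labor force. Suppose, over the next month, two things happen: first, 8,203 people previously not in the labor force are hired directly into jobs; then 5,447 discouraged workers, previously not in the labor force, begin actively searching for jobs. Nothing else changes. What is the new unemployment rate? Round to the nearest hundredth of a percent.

New unemployment rate ≈ 8.18%.

Initially, labor force = 127,011 + 6,604 = 133,615, so u = 6,604/133,615 = 4.94%.
After the first change, employed and labor force both rise by 8,203; unemployed unchanged → E = 135,214, U = 6,604, labor force = 141,818.
After the second change, unemployed and labor force both rise by 5,447 → E = 135,214, U = 12,051, labor force = 147,265.
New unemployment rate = 12,051 / 147,265 = 8.18%.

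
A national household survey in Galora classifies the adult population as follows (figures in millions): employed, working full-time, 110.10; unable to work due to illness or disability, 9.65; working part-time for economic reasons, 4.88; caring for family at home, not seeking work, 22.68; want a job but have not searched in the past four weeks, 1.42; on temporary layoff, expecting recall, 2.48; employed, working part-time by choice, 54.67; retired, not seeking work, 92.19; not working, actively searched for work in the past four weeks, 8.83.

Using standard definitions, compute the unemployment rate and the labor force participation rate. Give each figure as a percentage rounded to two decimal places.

Employed = 110.10 + 4.88 + 54.67 = 169.65 million (anyone who worked, including part-time for economic reasons, counts as employed).
Unemployed = 2.48 + 8.83 = 11.31 million (jobless and actively searching, or on temporary layoff).
Labor force = 169.65 + 11.31 = 180.96 million.
Not in labor force = 9.65 + 22.68 + 1.42 + 92.19 = 125.94 million (those not working and not actively searching are outside the labor force — including those who want a job but have given up searching).
Civilian working-age population = 180.96 + 125.94 = 306.90 million.
Unemployment rate = 11.31 / 180.96 = 6.25%.
Labor force participation rate = 180.96 / 306.90 = 58.96%.

Unemployment rate ≈ 6.25%; labor force participation rate ≈ 58.96%.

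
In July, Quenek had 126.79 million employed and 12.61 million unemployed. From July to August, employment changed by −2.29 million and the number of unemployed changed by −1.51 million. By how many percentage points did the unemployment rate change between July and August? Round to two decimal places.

The unemployment rate changed by −0.86 percentage points.

July: labor force = 126.79 + 12.61 = 139.40; u = 12.61/139.40 = 9.05%.
August: labor force = 124.50 + 11.10 = 135.60; u = 11.10/135.60 = 8.19%.
Change = 8.19% − 9.05% = −0.86 pp.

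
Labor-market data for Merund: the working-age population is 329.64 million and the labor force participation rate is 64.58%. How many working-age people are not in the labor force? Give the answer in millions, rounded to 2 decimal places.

Share not in the labor force = 1 − 0.6458 = 0.3542.
Not in labor force = 0.3542 × 329.64 ≈ 116.76 million.

About 116.76 million are not in the labor force.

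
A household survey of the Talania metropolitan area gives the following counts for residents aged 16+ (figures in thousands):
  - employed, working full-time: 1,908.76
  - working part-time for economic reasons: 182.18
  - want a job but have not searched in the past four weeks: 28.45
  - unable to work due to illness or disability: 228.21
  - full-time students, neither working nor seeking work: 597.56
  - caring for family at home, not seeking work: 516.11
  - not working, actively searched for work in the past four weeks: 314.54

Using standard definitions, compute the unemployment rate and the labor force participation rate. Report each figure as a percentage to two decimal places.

Employed = 1,908.76 + 182.18 = 2,090.94 thousand (anyone who worked, including part-time for economic reasons, counts as employed).
Unemployed = 314.54 thousand.
Labor force = 2,090.94 + 314.54 = 2,405.48 thousand.
Not in labor force = 28.45 + 228.21 + 597.56 + 516.11 = 1,370.33 thousand (those not working and not actively searching are outside the labor force — including those who want a job but have given up searching).
Civilian working-age population = 2,405.48 + 1,370.33 = 3,775.81 thousand.
Unemployment rate = 314.54 / 2,405.48 = 13.08%.
Labor force participation rate = 2,405.48 / 3,775.81 = 63.71%.

Unemployment rate ≈ 13.08%; labor force participation rate ≈ 63.71%.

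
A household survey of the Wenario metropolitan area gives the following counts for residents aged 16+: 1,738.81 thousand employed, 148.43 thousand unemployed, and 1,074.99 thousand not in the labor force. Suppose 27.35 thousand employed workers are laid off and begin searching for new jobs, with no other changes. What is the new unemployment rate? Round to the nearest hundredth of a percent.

New unemployment rate ≈ 9.31%.

Initially, labor force = 1,738.81 + 148.43 = 1,887.24 thousand, so u = 148.43/1,887.24 = 7.86%.
After the change, employed falls and unemployed rises by 27.35; labor force unchanged → E = 1,711.46, U = 175.78, labor force = 1,887.24 thousand.
New unemployment rate = 175.78 / 1,887.24 = 9.31%.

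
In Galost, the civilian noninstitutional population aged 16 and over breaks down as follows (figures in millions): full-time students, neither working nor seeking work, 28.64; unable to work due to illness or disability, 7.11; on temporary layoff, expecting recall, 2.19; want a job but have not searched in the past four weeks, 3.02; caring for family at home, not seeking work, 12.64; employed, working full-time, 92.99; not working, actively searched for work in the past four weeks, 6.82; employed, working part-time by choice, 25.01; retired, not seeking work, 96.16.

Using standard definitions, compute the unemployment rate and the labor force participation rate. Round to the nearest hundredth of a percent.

Employed = 92.99 + 25.01 = 118.00 million.
Unemployed = 2.19 + 6.82 = 9.01 million (jobless and actively searching, or on temporary layoff).
Labor force = 118.00 + 9.01 = 127.01 million.
Not in labor force = 28.64 + 7.11 + 3.02 + 12.64 + 96.16 = 147.57 million (those not working and not actively searching are outside the labor force — including those who want a job but have given up searching).
Civilian working-age population = 127.01 + 147.57 = 274.58 million.
Unemployment rate = 9.01 / 127.01 = 7.09%.
Labor force participation rate = 127.01 / 274.58 = 46.26%.

Unemployment rate ≈ 7.09%; labor force participation rate ≈ 46.26%.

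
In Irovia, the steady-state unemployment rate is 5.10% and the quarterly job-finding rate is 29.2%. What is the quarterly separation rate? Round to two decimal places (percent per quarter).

Separation rate ≈ 1.57% per quarter.

From u* = s/(s+f): s = u·f/(1−u).
s = 0.0510 × 29.2 / (1 − 0.0510) = 1.4892 / 0.9490 ≈ 1.57% per quarter.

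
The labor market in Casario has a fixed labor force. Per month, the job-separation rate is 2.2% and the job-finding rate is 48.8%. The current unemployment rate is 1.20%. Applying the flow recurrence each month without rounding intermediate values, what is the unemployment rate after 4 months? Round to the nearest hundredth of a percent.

Unemployment rate after four months ≈ 4.13%.

With a fixed labor force, u_{t+1} = u_t + s·(1−u_t) − f·u_t = u_t·(1−s−f) + s.
Here 1−s−f = 0.490 and s = 0.022.
u_1 = 0.012000 × 0.490 + 0.022 = 0.027880.
u_2 = 0.027880 × 0.490 + 0.022 = 0.035661.
u_3 = 0.035661 × 0.490 + 0.022 = 0.039474.
u_4 = 0.039474 × 0.490 + 0.022 = 0.041342.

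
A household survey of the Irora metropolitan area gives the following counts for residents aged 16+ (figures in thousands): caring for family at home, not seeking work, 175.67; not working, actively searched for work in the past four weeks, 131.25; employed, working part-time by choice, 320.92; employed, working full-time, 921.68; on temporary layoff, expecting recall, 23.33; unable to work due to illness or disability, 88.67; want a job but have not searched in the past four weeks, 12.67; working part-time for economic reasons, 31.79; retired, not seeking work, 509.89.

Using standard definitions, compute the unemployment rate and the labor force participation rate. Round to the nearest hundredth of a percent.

Unemployment rate ≈ 10.82%; labor force participation rate ≈ 64.49%.

Employed = 320.92 + 921.68 + 31.79 = 1,274.39 thousand (anyone who worked, including part-time for economic reasons, counts as employed).
Unemployed = 131.25 + 23.33 = 154.58 thousand (jobless and actively searching, or on temporary layoff).
Labor force = 1,274.39 + 154.58 = 1,428.97 thousand.
Not in labor force = 175.67 + 88.67 + 12.67 + 509.89 = 786.90 thousand (those not working and not actively searching are outside the labor force — including those who want a job but have given up searching).
Civilian working-age population = 1,428.97 + 786.90 = 2,215.87 thousand.
Unemployment rate = 154.58 / 1,428.97 = 10.82%.
Labor force participation rate = 1,428.97 / 2,215.87 = 64.49%.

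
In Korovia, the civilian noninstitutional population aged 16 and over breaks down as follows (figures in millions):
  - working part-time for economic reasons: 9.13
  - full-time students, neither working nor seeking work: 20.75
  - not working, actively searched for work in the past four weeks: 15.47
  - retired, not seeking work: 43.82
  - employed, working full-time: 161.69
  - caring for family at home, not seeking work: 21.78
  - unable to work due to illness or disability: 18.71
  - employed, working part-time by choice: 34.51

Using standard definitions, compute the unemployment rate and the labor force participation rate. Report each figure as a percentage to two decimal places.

Unemployment rate ≈ 7.01%; labor force participation rate ≈ 67.76%.

Employed = 9.13 + 161.69 + 34.51 = 205.33 million (anyone who worked, including part-time for economic reasons, counts as employed).
Unemployed = 15.47 million.
Labor force = 205.33 + 15.47 = 220.80 million.
Not in labor force = 20.75 + 43.82 + 21.78 + 18.71 = 105.06 million (those not working and not actively searching are outside the labor force).
Civilian working-age population = 220.80 + 105.06 = 325.86 million.
Unemployment rate = 15.47 / 220.80 = 7.01%.
Labor force participation rate = 220.80 / 325.86 = 67.76%.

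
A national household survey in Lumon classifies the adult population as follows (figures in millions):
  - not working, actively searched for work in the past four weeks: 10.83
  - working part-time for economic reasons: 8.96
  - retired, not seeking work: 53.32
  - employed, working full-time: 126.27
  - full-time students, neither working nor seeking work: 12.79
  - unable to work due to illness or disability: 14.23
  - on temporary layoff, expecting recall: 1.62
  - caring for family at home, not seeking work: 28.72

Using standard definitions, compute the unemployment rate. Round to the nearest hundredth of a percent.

Unemployment rate ≈ 8.43%.

Employed = 8.96 + 126.27 = 135.23 million (anyone who worked, including part-time for economic reasons, counts as employed).
Unemployed = 10.83 + 1.62 = 12.45 million (jobless and actively searching, or on temporary layoff).
Labor force = 135.23 + 12.45 = 147.68 million.
Unemployment rate = 12.45 / 147.68 = 8.43%.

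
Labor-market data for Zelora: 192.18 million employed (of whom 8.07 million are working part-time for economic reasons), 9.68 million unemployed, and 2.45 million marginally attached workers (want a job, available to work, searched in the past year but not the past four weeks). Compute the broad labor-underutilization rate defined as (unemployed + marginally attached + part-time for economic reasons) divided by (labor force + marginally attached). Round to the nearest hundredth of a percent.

Broad underutilization rate ≈ 9.89%.

Labor force = 192.18 + 9.68 = 201.86 million.
Numerator = 9.68 + 2.45 + 8.07 = 20.20 million.
Denominator = 201.86 + 2.45 = 204.31 million.
Broad rate = 20.20 / 204.31 = 9.89%.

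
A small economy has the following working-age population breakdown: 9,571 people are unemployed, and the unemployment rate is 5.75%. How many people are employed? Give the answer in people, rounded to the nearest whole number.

About 156,881 are employed.

Labor force = U / u = 9,571 / 0.0575 ≈ 166,452.
Employed = labor force − unemployed = 166,452 − 9,571 = 156,881.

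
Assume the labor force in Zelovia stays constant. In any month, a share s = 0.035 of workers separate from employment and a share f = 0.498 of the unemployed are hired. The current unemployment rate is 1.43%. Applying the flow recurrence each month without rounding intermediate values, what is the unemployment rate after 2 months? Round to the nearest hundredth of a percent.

With a fixed labor force, u_{t+1} = u_t + s·(1−u_t) − f·u_t = u_t·(1−s−f) + s.
Here 1−s−f = 0.467 and s = 0.035.
u_1 = 0.014300 × 0.467 + 0.035 = 0.041678.
u_2 = 0.041678 × 0.467 + 0.035 = 0.054464.

Unemployment rate after two months ≈ 5.45%.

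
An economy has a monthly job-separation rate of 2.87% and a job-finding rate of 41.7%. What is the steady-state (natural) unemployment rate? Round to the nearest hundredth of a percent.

At steady state the flows balance: s·E = f·U, so U/(E+U) = s/(s+f).
u* = 2.87 / (2.87 + 41.7) = 2.87 / 44.57 = 6.44%.

Steady-state unemployment rate ≈ 6.44%.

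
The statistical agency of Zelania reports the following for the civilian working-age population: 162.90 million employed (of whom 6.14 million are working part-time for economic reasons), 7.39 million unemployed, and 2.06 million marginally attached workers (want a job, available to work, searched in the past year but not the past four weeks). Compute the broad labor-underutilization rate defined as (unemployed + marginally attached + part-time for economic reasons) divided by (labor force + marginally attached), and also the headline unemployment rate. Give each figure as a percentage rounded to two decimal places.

Broad underutilization rate ≈ 9.05%; headline unemployment rate ≈ 4.34%.

Labor force = 162.90 + 7.39 = 170.29 million.
Numerator = 7.39 + 2.06 + 6.14 = 15.59 million.
Denominator = 170.29 + 2.06 = 172.35 million.
Broad rate = 15.59 / 172.35 = 9.05%.
Headline unemployment rate = 7.39 / 170.29 = 4.34%.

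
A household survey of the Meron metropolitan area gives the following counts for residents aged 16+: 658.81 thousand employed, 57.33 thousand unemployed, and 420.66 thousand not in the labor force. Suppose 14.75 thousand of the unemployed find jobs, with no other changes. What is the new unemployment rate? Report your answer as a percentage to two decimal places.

Initially, labor force = 658.81 + 57.33 = 716.14 thousand, so u = 57.33/716.14 = 8.01%.
After the change, unemployed falls and employed rises by 14.75; labor force unchanged → E = 673.56, U = 42.58, labor force = 716.14 thousand.
New unemployment rate = 42.58 / 716.14 = 5.95%.

New unemployment rate ≈ 5.95%.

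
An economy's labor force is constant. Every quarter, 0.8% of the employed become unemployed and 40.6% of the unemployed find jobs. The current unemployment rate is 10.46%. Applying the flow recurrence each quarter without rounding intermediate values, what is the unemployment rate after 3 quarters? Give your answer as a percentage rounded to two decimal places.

With a fixed labor force, u_{t+1} = u_t + s·(1−u_t) − f·u_t = u_t·(1−s−f) + s.
Here 1−s−f = 0.586 and s = 0.008.
u_1 = 0.104600 × 0.586 + 0.008 = 0.069296.
u_2 = 0.069296 × 0.586 + 0.008 = 0.048607.
u_3 = 0.048607 × 0.586 + 0.008 = 0.036484.

Unemployment rate after three quarters ≈ 3.65%.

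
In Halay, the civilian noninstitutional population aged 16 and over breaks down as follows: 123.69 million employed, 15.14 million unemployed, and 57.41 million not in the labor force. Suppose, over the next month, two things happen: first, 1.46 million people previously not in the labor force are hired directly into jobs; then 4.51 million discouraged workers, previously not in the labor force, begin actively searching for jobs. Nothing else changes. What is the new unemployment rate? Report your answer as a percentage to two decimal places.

Initially, labor force = 123.69 + 15.14 = 138.83 million, so u = 15.14/138.83 = 10.91%.
After the first change, employed and labor force both rise by 1.46; unemployed unchanged → E = 125.15, U = 15.14, labor force = 140.29 million.
After the second change, unemployed and labor force both rise by 4.51 → E = 125.15, U = 19.65, labor force = 144.80 million.
New unemployment rate = 19.65 / 144.80 = 13.57%.

New unemployment rate ≈ 13.57%.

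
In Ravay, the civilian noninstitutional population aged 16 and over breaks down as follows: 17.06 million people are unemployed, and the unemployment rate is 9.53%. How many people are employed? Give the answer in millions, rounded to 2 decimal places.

About 161.95 million are employed.

Labor force = U / u = 17.06 / 0.0953 ≈ 179.01 million.
Employed = labor force − unemployed = 179.01 − 17.06 = 161.95 million.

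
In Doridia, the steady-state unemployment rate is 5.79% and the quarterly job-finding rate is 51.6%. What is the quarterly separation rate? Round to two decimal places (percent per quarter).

Separation rate ≈ 3.17% per quarter.

From u* = s/(s+f): s = u·f/(1−u).
s = 0.0579 × 51.6 / (1 − 0.0579) = 2.9876 / 0.9421 ≈ 3.17% per quarter.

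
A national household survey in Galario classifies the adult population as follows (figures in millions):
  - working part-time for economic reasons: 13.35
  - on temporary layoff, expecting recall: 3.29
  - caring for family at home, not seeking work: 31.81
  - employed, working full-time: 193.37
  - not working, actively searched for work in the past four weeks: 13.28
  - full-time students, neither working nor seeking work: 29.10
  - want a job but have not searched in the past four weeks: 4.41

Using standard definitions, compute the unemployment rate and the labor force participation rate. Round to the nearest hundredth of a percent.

Employed = 13.35 + 193.37 = 206.72 million (anyone who worked, including part-time for economic reasons, counts as employed).
Unemployed = 3.29 + 13.28 = 16.57 million (jobless and actively searching, or on temporary layoff).
Labor force = 206.72 + 16.57 = 223.29 million.
Not in labor force = 31.81 + 29.10 + 4.41 = 65.32 million (those not working and not actively searching are outside the labor force — including those who want a job but have given up searching).
Civilian working-age population = 223.29 + 65.32 = 288.61 million.
Unemployment rate = 16.57 / 223.29 = 7.42%.
Labor force participation rate = 223.29 / 288.61 = 77.37%.

Unemployment rate ≈ 7.42%; labor force participation rate ≈ 77.37%.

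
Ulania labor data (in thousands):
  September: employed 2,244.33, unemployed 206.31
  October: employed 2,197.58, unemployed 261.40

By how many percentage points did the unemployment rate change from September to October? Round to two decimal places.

September: labor force = 2,244.33 + 206.31 = 2,450.64; u = 206.31/2,450.64 = 8.42%.
October: labor force = 2,197.58 + 261.40 = 2,458.98; u = 261.40/2,458.98 = 10.63%.
Change = 10.63% − 8.42% = +2.21 pp.

The unemployment rate changed by +2.21 percentage points.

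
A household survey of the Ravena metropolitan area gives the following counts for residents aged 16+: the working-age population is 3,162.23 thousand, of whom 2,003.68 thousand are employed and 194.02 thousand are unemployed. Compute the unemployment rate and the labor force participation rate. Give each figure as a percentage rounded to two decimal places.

Unemployment rate ≈ 8.83%; labor force participation rate ≈ 69.50%.

Labor force = employed + unemployed = 2,003.68 + 194.02 = 2,197.70 thousand.
Unemployment rate = 194.02 / 2,197.70 = 8.83%.
Labor force participation rate = 2,197.70 / 3,162.23 = 69.50%.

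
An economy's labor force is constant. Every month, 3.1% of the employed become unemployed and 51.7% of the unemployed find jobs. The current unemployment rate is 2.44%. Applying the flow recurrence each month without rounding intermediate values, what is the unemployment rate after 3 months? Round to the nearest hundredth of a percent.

With a fixed labor force, u_{t+1} = u_t + s·(1−u_t) − f·u_t = u_t·(1−s−f) + s.
Here 1−s−f = 0.452 and s = 0.031.
u_1 = 0.024400 × 0.452 + 0.031 = 0.042029.
u_2 = 0.042029 × 0.452 + 0.031 = 0.049997.
u_3 = 0.049997 × 0.452 + 0.031 = 0.053599.

Unemployment rate after three months ≈ 5.36%.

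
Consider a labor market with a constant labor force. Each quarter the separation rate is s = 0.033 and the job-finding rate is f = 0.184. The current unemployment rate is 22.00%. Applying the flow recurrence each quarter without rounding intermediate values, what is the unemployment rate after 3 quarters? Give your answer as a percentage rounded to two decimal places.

With a fixed labor force, u_{t+1} = u_t + s·(1−u_t) − f·u_t = u_t·(1−s−f) + s.
Here 1−s−f = 0.783 and s = 0.033.
u_1 = 0.220000 × 0.783 + 0.033 = 0.205260.
u_2 = 0.205260 × 0.783 + 0.033 = 0.193719.
u_3 = 0.193719 × 0.783 + 0.033 = 0.184682.

Unemployment rate after three quarters ≈ 18.47%.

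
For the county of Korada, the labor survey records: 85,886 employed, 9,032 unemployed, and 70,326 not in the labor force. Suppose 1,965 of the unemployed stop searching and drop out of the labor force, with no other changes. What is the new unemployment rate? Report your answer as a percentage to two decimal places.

New unemployment rate ≈ 7.60%.

Initially, labor force = 85,886 + 9,032 = 94,918, so u = 9,032/94,918 = 9.52%.
After the change, unemployed and labor force both fall by 1,965 → E = 85,886, U = 7,067, labor force = 92,953.
New unemployment rate = 7,067 / 92,953 = 7.60%.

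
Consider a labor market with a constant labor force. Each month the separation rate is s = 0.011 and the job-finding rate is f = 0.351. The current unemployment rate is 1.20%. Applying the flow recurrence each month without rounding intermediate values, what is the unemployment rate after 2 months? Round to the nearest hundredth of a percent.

Unemployment rate after two months ≈ 2.29%.

With a fixed labor force, u_{t+1} = u_t + s·(1−u_t) − f·u_t = u_t·(1−s−f) + s.
Here 1−s−f = 0.638 and s = 0.011.
u_1 = 0.012000 × 0.638 + 0.011 = 0.018656.
u_2 = 0.018656 × 0.638 + 0.011 = 0.022903.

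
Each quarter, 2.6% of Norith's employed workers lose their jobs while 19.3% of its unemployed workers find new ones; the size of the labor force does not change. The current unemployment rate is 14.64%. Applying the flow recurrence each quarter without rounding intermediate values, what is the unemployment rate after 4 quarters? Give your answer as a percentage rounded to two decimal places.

With a fixed labor force, u_{t+1} = u_t + s·(1−u_t) − f·u_t = u_t·(1−s−f) + s.
Here 1−s−f = 0.781 and s = 0.026.
u_1 = 0.146400 × 0.781 + 0.026 = 0.140338.
u_2 = 0.140338 × 0.781 + 0.026 = 0.135604.
u_3 = 0.135604 × 0.781 + 0.026 = 0.131907.
u_4 = 0.131907 × 0.781 + 0.026 = 0.129019.

Unemployment rate after four quarters ≈ 12.90%.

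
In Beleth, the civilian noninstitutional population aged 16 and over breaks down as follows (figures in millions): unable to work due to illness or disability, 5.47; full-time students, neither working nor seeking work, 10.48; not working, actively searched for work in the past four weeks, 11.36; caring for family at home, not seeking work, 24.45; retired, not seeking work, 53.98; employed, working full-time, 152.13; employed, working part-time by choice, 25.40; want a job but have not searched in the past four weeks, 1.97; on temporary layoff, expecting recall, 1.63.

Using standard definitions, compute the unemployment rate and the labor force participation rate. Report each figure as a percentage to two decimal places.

Employed = 152.13 + 25.40 = 177.53 million.
Unemployed = 11.36 + 1.63 = 12.99 million (jobless and actively searching, or on temporary layoff).
Labor force = 177.53 + 12.99 = 190.52 million.
Not in labor force = 5.47 + 10.48 + 24.45 + 53.98 + 1.97 = 96.35 million (those not working and not actively searching are outside the labor force — including those who want a job but have given up searching).
Civilian working-age population = 190.52 + 96.35 = 286.87 million.
Unemployment rate = 12.99 / 190.52 = 6.82%.
Labor force participation rate = 190.52 / 286.87 = 66.41%.

Unemployment rate ≈ 6.82%; labor force participation rate ≈ 66.41%.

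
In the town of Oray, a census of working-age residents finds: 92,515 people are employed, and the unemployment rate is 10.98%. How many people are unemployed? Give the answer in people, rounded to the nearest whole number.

Let U be the number unemployed. The labor force is E + U, and U/(E+U) = 0.1098.
So U = 0.1098 × 92,515 / (1 − 0.1098) = 10158.15 / 0.8902 ≈ 11,411.

About 11,411 are unemployed.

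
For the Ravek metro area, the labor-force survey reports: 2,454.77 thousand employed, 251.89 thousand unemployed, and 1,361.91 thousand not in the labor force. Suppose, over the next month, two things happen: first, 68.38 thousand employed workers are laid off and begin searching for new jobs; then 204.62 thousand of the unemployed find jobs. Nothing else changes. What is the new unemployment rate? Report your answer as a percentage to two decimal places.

New unemployment rate ≈ 4.27%.

Initially, labor force = 2,454.77 + 251.89 = 2,706.66 thousand, so u = 251.89/2,706.66 = 9.31%.
After the first change, employed falls and unemployed rises by 68.38; labor force unchanged → E = 2,386.39, U = 320.27, labor force = 2,706.66 thousand.
After the second change, unemployed falls and employed rises by 204.62; labor force unchanged → E = 2,591.01, U = 115.65, labor force = 2,706.66 thousand.
New unemployment rate = 115.65 / 2,706.66 = 4.27%.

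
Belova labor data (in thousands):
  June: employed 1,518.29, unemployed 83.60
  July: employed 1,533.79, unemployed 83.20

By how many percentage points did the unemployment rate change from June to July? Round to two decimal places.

June: labor force = 1,518.29 + 83.60 = 1,601.89; u = 83.60/1,601.89 = 5.22%.
July: labor force = 1,533.79 + 83.20 = 1,616.99; u = 83.20/1,616.99 = 5.15%.
Change = 5.15% − 5.22% = −0.07 pp.

The unemployment rate changed by −0.07 percentage points.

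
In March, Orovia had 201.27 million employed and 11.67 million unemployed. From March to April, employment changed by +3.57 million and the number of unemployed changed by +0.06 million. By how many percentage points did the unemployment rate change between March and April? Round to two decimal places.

The unemployment rate changed by −0.06 percentage points.

March: labor force = 201.27 + 11.67 = 212.94; u = 11.67/212.94 = 5.48%.
April: labor force = 204.84 + 11.73 = 216.57; u = 11.73/216.57 = 5.42%.
Change = 5.42% − 5.48% = −0.06 pp.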